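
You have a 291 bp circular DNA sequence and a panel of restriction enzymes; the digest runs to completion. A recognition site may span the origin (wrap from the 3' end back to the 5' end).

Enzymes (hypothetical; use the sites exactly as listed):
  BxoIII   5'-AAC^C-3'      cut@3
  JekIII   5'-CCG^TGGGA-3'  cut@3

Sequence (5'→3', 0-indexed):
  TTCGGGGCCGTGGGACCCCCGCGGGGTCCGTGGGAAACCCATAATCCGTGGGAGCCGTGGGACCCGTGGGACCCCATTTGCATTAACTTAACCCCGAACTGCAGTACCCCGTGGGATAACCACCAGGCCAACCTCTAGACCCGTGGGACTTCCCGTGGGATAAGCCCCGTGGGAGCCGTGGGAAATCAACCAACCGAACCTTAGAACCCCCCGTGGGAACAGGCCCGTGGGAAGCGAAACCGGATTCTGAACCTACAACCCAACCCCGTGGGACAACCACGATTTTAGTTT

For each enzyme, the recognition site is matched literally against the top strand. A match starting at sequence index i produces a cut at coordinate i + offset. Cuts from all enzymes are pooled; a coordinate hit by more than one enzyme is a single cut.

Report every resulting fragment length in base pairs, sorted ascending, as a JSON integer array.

Scan for sites:
  BxoIII AACC/3: at [35, 89, 117, 129, 187, 191, 196, 204, 237, 249, 256, 261, 274] ⇒ [38, 92, 120, 132, 190, 194, 199, 207, 240, 252, 259, 264, 277]
  JekIII CCGTGGGA/3: at [7, 27, 45, 54, 63, 108, 140, 152, 166, 175, 210, 224, 265] ⇒ [10, 30, 48, 57, 66, 111, 143, 155, 169, 178, 213, 227, 268]

Pooled cuts: [10, 30, 38, 48, 57, 66, 92, 111, 120, 132, 143, 155, 169, 178, 190, 194, 199, 207, 213, 227, 240, 252, 259, 264, 268, 277]

Fragment lengths:
  10→30: 20 bp
  30→38: 8 bp
  38→48: 10 bp
  48→57: 9 bp
  57→66: 9 bp
  66→92: 26 bp
  92→111: 19 bp
  111→120: 9 bp
  120→132: 12 bp
  132→143: 11 bp
  143→155: 12 bp
  155→169: 14 bp
  169→178: 9 bp
  178→190: 12 bp
  190→194: 4 bp
  194→199: 5 bp
  199→207: 8 bp
  207→213: 6 bp
  213→227: 14 bp
  227→240: 13 bp
  240→252: 12 bp
  252→259: 7 bp
  259→264: 5 bp
  264→268: 4 bp
  268→277: 9 bp
  277→10 (wrap): 291-277+10 = 24 bp

[4,4,5,5,6,7,8,8,9,9,9,9,9,10,11,12,12,12,12,13,14,14,19,20,24,26]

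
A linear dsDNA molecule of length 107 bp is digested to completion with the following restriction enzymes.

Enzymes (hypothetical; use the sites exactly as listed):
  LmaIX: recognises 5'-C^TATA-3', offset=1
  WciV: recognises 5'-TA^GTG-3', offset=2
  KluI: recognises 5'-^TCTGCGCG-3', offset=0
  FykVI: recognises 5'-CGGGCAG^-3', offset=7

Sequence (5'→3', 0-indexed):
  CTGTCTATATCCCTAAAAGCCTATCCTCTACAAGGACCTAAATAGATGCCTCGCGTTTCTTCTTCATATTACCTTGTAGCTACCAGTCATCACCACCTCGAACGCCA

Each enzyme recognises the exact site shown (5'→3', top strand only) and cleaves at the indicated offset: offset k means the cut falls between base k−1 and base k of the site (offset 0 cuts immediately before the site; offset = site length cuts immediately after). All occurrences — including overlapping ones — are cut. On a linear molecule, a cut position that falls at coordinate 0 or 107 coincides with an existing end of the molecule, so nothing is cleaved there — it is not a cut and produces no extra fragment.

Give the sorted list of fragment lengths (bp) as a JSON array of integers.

[5,102]

Site scan:
  LmaIX (CTATA, off=1): starts [4] → cuts [5]
  WciV (TAGTG, off=2): no sites
  KluI (TCTGCGCG, off=0): no sites
  FykVI (CGGGCAG, off=7): no sites

All cut coordinates (distinct, sorted): [5]

Fragment lengths:
  [0,5): 5 bp
  [5,107): 102 bp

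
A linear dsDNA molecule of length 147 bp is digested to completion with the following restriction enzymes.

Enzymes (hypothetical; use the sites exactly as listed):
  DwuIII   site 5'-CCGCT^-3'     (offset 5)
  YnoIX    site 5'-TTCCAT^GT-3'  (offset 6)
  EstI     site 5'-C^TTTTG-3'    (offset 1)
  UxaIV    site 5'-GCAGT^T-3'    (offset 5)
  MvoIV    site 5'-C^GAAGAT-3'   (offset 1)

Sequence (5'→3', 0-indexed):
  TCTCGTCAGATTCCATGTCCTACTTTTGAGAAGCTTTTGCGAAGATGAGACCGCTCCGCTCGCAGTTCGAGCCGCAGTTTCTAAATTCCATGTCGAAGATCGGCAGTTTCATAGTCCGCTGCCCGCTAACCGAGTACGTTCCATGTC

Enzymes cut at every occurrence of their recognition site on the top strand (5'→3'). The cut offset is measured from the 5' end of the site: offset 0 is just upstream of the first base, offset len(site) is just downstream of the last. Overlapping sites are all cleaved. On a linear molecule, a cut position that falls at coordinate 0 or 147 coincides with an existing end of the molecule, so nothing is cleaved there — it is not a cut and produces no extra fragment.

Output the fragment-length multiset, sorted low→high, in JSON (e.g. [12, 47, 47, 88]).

[3,3,5,6,6,7,7,11,12,13,13,13,15,16,17]

Per-enzyme occurrences:
  DwuIII (CCGCT, off=5): starts [50, 55, 115, 122] → cuts [55, 60, 120, 127]
  YnoIX (TTCCATGT, off=6): starts [10, 85, 138] → cuts [16, 91, 144]
  EstI (CTTTTG, off=1): starts [22, 33] → cuts [23, 34]
  UxaIV (GCAGTT, off=5): starts [61, 73, 102] → cuts [66, 78, 107]
  MvoIV (CGAAGAT, off=1): starts [39, 93] → cuts [40, 94]

All cut coordinates (distinct, sorted): [16, 23, 34, 40, 55, 60, 66, 78, 91, 94, 107, 120, 127, 144]

Fragments:
  [0,16): 16 bp
  [16,23): 7 bp
  [23,34): 11 bp
  [34,40): 6 bp
  [40,55): 15 bp
  [55,60): 5 bp
  [60,66): 6 bp
  [66,78): 12 bp
  [78,91): 13 bp
  [91,94): 3 bp
  [94,107): 13 bp
  [107,120): 13 bp
  [120,127): 7 bp
  [127,144): 17 bp
  [144,147): 3 bp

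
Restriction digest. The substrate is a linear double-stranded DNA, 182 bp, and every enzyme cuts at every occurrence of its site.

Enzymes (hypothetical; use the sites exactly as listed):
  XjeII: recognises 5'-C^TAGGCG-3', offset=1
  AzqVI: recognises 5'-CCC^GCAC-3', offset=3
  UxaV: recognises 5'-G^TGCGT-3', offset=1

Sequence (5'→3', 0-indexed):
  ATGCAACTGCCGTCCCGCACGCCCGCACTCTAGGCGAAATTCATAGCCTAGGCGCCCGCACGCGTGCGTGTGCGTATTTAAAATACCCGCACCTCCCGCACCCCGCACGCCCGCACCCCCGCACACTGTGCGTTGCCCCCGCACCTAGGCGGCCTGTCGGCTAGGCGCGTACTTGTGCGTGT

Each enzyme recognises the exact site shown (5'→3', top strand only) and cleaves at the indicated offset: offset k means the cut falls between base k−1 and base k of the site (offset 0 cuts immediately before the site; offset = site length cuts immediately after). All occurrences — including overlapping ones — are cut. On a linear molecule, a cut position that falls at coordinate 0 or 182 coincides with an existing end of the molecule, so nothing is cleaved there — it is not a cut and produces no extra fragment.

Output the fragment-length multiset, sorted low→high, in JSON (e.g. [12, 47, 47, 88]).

[5,6,6,7,7,7,8,8,8,8,9,9,12,14,16,16,18,18]

Site scan:
  XjeII CTAGGCG/1: at [29, 47, 144, 160] ⇒ [30, 48, 145, 161]
  AzqVI CCCGCAC/3: at [13, 21, 54, 85, 94, 101, 109, 117, 137] ⇒ [16, 24, 57, 88, 97, 104, 112, 120, 140]
  UxaV GTGCGT/1: at [63, 69, 127, 174] ⇒ [64, 70, 128, 175]

All cut coordinates (distinct, sorted): [16, 24, 30, 48, 57, 64, 70, 88, 97, 104, 112, 120, 128, 140, 145, 161, 175]

Fragment lengths:
  [0,16): 16 bp
  [16,24): 8 bp
  [24,30): 6 bp
  [30,48): 18 bp
  [48,57): 9 bp
  [57,64): 7 bp
  [64,70): 6 bp
  [70,88): 18 bp
  [88,97): 9 bp
  [97,104): 7 bp
  [104,112): 8 bp
  [112,120): 8 bp
  [120,128): 8 bp
  [128,140): 12 bp
  [140,145): 5 bp
  [145,161): 16 bp
  [161,175): 14 bp
  [175,182): 7 bp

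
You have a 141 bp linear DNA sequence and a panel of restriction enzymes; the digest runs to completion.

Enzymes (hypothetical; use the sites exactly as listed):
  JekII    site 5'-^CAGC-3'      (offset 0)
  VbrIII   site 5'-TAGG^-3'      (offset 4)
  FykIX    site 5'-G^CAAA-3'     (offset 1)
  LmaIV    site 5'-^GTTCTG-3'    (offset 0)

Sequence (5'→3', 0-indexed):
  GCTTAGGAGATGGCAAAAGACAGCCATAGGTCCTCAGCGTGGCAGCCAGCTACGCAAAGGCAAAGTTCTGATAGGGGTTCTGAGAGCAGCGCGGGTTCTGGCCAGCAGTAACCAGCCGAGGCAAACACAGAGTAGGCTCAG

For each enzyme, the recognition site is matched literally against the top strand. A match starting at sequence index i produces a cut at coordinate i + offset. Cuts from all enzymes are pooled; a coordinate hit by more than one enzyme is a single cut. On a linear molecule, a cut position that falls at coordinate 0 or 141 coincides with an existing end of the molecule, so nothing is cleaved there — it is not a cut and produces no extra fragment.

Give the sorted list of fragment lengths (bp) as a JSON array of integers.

Scan for sites:
  JekII CAGC/0: at [20, 34, 42, 46, 86, 102, 112] ⇒ [20, 34, 42, 46, 86, 102, 112]
  VbrIII TAGG/4: at [3, 26, 71, 132] ⇒ [7, 30, 75, 136]
  FykIX GCAAA/1: at [12, 53, 59, 120] ⇒ [13, 54, 60, 121]
  LmaIV GTTCTG/0: at [64, 76, 94] ⇒ [64, 76, 94]

All cut coordinates (distinct, sorted): [7, 13, 20, 30, 34, 42, 46, 54, 60, 64, 75, 76, 86, 94, 102, 112, 121, 136]

Fragment lengths:
  [0,7): 7 bp
  [7,13): 6 bp
  [13,20): 7 bp
  [20,30): 10 bp
  [30,34): 4 bp
  [34,42): 8 bp
  [42,46): 4 bp
  [46,54): 8 bp
  [54,60): 6 bp
  [60,64): 4 bp
  [64,75): 11 bp
  [75,76): 1 bp
  [76,86): 10 bp
  [86,94): 8 bp
  [94,102): 8 bp
  [102,112): 10 bp
  [112,121): 9 bp
  [121,136): 15 bp
  [136,141): 5 bp

[1,4,4,4,5,6,6,7,7,8,8,8,8,9,10,10,10,11,15]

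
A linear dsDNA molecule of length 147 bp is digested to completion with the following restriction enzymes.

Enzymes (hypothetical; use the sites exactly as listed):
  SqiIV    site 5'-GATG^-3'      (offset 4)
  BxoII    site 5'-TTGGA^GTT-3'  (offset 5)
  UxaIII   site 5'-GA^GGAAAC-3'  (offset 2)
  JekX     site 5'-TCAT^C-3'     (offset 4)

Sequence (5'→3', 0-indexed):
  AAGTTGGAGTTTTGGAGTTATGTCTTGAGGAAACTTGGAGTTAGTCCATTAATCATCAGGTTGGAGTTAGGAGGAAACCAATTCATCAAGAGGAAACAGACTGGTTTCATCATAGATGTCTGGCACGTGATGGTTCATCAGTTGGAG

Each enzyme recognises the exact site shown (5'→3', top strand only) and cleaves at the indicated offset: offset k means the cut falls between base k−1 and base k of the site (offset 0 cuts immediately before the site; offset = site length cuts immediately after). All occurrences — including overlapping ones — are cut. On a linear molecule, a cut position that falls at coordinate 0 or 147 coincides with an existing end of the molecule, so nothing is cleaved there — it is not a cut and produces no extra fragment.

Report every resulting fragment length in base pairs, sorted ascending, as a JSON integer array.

[5,6,7,8,8,8,9,9,11,12,14,14,17,19]

Site scan:
  SqiIV (GATG, off=4): starts [114, 128] → cuts [118, 132]
  BxoII (TTGGAGTT, off=5): starts [3, 11, 34, 60] → cuts [8, 16, 39, 65]
  UxaIII (GAGGAAAC, off=2): starts [26, 70, 89] → cuts [28, 72, 91]
  JekX (TCATC, off=4): starts [52, 82, 106, 134] → cuts [56, 86, 110, 138]

All cut coordinates (distinct, sorted): [8, 16, 28, 39, 56, 65, 72, 86, 91, 110, 118, 132, 138]

Fragments:
  [0,8): 8 bp
  [8,16): 8 bp
  [16,28): 12 bp
  [28,39): 11 bp
  [39,56): 17 bp
  [56,65): 9 bp
  [65,72): 7 bp
  [72,86): 14 bp
  [86,91): 5 bp
  [91,110): 19 bp
  [110,118): 8 bp
  [118,132): 14 bp
  [132,138): 6 bp
  [138,147): 9 bp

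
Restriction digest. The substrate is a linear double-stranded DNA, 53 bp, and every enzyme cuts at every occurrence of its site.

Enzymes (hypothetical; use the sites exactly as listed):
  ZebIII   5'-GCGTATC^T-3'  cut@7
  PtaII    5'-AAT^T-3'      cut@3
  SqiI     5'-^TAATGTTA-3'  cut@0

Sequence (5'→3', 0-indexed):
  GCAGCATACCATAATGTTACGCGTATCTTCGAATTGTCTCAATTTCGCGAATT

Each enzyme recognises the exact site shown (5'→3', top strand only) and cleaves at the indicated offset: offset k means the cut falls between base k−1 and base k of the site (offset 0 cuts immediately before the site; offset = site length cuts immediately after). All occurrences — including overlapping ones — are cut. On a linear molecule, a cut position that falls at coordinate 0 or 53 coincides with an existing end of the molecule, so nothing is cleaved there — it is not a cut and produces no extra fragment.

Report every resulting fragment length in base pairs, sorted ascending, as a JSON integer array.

[1,7,9,9,11,16]

Per-enzyme occurrences:
  ZebIII GCGTATCT/7: at [20] ⇒ [27]
  PtaII AATT/3: at [31, 40, 49] ⇒ [34, 43, 52]
  SqiI TAATGTTA/0: at [11] ⇒ [11]

Pooled cuts: [11, 27, 34, 43, 52]

Fragment lengths:
  [0,11): 11 bp
  [11,27): 16 bp
  [27,34): 7 bp
  [34,43): 9 bp
  [43,52): 9 bp
  [52,53): 1 bp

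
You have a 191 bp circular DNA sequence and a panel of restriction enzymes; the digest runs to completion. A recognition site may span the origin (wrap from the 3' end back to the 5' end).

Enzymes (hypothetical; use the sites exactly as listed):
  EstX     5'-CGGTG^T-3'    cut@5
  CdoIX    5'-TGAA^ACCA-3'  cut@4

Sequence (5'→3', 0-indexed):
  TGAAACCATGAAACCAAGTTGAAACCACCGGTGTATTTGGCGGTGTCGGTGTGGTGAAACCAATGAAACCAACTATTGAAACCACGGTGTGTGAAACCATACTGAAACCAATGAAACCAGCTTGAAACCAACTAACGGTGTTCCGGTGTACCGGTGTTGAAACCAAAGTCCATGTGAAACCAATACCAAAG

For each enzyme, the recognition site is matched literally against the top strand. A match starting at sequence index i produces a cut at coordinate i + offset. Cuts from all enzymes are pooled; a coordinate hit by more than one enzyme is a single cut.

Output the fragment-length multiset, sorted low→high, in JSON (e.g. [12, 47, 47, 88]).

Site scan:
  EstX (CGGTGT, off=5): starts [28, 40, 46, 84, 135, 143, 151] → cuts [33, 45, 51, 89, 140, 148, 156]
  CdoIX (TGAAACCA, off=4): starts [0, 8, 19, 54, 63, 76, 91, 102, 111, 122, 157, 174] → cuts [4, 12, 23, 58, 67, 80, 95, 106, 115, 126, 161, 178]

All cut coordinates (distinct, sorted): [4, 12, 23, 33, 45, 51, 58, 67, 80, 89, 95, 106, 115, 126, 140, 148, 156, 161, 178]

Fragments:
  4→12: 8 bp
  12→23: 11 bp
  23→33: 10 bp
  33→45: 12 bp
  45→51: 6 bp
  51→58: 7 bp
  58→67: 9 bp
  67→80: 13 bp
  80→89: 9 bp
  89→95: 6 bp
  95→106: 11 bp
  106→115: 9 bp
  115→126: 11 bp
  126→140: 14 bp
  140→148: 8 bp
  148→156: 8 bp
  156→161: 5 bp
  161→178: 17 bp
  178→4 (wrap): 191-178+4 = 17 bp

[5,6,6,7,8,8,8,9,9,9,10,11,11,11,12,13,14,17,17]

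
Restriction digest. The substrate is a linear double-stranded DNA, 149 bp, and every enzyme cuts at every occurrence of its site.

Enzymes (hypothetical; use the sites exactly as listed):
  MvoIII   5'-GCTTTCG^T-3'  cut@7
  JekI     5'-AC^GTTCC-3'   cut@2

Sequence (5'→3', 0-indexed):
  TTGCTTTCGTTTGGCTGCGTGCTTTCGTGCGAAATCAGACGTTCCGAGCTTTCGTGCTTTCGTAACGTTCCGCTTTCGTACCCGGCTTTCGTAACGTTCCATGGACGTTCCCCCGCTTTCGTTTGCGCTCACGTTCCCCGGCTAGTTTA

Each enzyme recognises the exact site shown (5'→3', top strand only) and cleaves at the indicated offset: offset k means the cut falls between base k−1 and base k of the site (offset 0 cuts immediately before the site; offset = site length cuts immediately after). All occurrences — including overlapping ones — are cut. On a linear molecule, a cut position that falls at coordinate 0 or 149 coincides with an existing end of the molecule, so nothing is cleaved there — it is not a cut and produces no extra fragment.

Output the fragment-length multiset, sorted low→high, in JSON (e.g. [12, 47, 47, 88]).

[4,4,8,9,11,11,12,13,13,14,15,17,18]

Per-enzyme occurrences:
  MvoIII GCTTTCGT/7: at [2, 20, 47, 55, 71, 84, 114] ⇒ [9, 27, 54, 62, 78, 91, 121]
  JekI ACGTTCC/2: at [38, 64, 93, 104, 130] ⇒ [40, 66, 95, 106, 132]

All cut coordinates (distinct, sorted): [9, 27, 40, 54, 62, 66, 78, 91, 95, 106, 121, 132]

Fragments:
  [0,9): 9 bp
  [9,27): 18 bp
  [27,40): 13 bp
  [40,54): 14 bp
  [54,62): 8 bp
  [62,66): 4 bp
  [66,78): 12 bp
  [78,91): 13 bp
  [91,95): 4 bp
  [95,106): 11 bp
  [106,121): 15 bp
  [121,132): 11 bp
  [132,149): 17 bp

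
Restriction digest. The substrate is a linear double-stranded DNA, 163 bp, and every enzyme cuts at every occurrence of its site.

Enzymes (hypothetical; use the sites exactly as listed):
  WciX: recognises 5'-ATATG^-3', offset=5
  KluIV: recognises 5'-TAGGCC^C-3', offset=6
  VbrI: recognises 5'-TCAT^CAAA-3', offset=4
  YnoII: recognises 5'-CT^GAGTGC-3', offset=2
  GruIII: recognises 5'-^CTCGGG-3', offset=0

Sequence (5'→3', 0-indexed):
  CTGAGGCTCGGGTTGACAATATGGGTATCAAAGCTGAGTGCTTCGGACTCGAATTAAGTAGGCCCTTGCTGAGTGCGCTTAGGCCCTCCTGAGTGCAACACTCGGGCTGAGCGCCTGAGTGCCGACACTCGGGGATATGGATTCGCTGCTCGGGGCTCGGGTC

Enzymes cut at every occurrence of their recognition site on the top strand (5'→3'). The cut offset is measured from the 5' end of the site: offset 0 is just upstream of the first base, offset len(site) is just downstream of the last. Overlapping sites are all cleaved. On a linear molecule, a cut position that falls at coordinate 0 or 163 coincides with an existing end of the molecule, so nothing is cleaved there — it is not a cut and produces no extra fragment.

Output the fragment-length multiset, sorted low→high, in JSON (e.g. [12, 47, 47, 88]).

[5,6,6,7,8,9,10,11,12,12,15,16,17,29]

Scan for sites:
  WciX (ATATG, off=5): starts [18, 134] → cuts [23, 139]
  KluIV (TAGGCCC, off=6): starts [58, 79] → cuts [64, 85]
  VbrI (TCATCAAA, off=4): no sites
  YnoII (CTGAGTGC, off=2): starts [33, 68, 88, 114] → cuts [35, 70, 90, 116]
  GruIII (CTCGGG, off=0): starts [6, 100, 127, 148, 155] → cuts [6, 100, 127, 148, 155]

All cut coordinates (distinct, sorted): [6, 23, 35, 64, 70, 85, 90, 100, 116, 127, 139, 148, 155]

Fragment lengths:
  [0,6): 6 bp
  [6,23): 17 bp
  [23,35): 12 bp
  [35,64): 29 bp
  [64,70): 6 bp
  [70,85): 15 bp
  [85,90): 5 bp
  [90,100): 10 bp
  [100,116): 16 bp
  [116,127): 11 bp
  [127,139): 12 bp
  [139,148): 9 bp
  [148,155): 7 bp
  [155,163): 8 bp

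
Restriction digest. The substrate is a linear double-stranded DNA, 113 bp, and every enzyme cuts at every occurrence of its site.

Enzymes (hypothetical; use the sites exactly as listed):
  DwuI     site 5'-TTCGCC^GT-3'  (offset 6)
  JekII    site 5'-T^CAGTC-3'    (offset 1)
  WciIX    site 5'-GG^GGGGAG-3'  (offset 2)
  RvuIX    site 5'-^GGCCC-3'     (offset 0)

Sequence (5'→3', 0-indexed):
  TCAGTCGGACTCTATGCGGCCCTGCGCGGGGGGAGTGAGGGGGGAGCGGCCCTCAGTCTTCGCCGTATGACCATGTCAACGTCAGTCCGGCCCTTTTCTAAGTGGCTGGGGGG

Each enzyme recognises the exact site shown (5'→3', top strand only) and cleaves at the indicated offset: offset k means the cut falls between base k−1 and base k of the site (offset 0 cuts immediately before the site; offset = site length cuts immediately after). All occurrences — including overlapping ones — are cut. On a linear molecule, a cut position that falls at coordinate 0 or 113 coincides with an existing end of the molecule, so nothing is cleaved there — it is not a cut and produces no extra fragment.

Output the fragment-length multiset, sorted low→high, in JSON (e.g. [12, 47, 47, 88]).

Site scan:
  DwuI TTCGCCGT/6: at [58] ⇒ [64]
  JekII TCAGTC/1: at [0, 52, 81] ⇒ [1, 53, 82]
  WciIX GGGGGGAG/2: at [27, 38] ⇒ [29, 40]
  RvuIX GGCCC/0: at [17, 47, 88] ⇒ [17, 47, 88]

All cut coordinates (distinct, sorted): [1, 17, 29, 40, 47, 53, 64, 82, 88]

Fragment lengths:
  [0,1): 1 bp
  [1,17): 16 bp
  [17,29): 12 bp
  [29,40): 11 bp
  [40,47): 7 bp
  [47,53): 6 bp
  [53,64): 11 bp
  [64,82): 18 bp
  [82,88): 6 bp
  [88,113): 25 bp

[1,6,6,7,11,11,12,16,18,25]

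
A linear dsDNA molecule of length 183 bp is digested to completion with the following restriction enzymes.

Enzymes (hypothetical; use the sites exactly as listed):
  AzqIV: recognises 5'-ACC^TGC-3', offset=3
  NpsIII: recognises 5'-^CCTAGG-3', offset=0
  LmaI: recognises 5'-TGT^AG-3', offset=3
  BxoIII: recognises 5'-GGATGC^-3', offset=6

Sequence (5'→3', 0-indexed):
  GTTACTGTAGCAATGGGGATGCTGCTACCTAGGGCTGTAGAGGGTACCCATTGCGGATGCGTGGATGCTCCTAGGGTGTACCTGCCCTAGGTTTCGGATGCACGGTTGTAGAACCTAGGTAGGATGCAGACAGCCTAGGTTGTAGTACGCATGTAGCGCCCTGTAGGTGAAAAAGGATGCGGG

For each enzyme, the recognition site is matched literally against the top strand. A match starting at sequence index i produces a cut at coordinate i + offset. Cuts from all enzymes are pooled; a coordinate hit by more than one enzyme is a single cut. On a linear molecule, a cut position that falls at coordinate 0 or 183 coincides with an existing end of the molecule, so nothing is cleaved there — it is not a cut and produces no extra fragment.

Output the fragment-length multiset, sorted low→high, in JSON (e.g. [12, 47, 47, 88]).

[1,3,3,4,5,6,8,8,8,10,10,11,11,13,14,14,16,16,22]

Site scan:
  AzqIV ACCTGC/3: at [79] ⇒ [82]
  NpsIII CCTAGG/0: at [27, 69, 85, 113, 133] ⇒ [27, 69, 85, 113, 133]
  LmaI TGTAG/3: at [5, 35, 106, 140, 151, 161] ⇒ [8, 38, 109, 143, 154, 164]
  BxoIII GGATGC/6: at [16, 54, 62, 95, 121, 174] ⇒ [22, 60, 68, 101, 127, 180]

All cut coordinates (distinct, sorted): [8, 22, 27, 38, 60, 68, 69, 82, 85, 101, 109, 113, 127, 133, 143, 154, 164, 180]

Fragments:
  [0,8): 8 bp
  [8,22): 14 bp
  [22,27): 5 bp
  [27,38): 11 bp
  [38,60): 22 bp
  [60,68): 8 bp
  [68,69): 1 bp
  [69,82): 13 bp
  [82,85): 3 bp
  [85,101): 16 bp
  [101,109): 8 bp
  [109,113): 4 bp
  [113,127): 14 bp
  [127,133): 6 bp
  [133,143): 10 bp
  [143,154): 11 bp
  [154,164): 10 bp
  [164,180): 16 bp
  [180,183): 3 bp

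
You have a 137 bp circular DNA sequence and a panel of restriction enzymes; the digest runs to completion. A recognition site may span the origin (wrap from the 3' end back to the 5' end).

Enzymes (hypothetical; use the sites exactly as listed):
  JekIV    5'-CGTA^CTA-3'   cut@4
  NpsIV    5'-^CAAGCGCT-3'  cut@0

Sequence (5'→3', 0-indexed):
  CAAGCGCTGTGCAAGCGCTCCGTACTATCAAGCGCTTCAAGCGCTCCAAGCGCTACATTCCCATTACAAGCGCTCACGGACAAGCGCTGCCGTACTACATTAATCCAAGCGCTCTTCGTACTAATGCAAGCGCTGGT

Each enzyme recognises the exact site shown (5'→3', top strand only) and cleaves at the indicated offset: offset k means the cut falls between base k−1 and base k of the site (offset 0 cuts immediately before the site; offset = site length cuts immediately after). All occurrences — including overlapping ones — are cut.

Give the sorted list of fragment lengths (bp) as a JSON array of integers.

[4,6,9,9,11,11,11,13,14,14,15,20]

Per-enzyme occurrences:
  JekIV (CGTACTA, off=4): starts [20, 90, 116] → cuts [24, 94, 120]
  NpsIV (CAAGCGCT, off=0): starts [0, 11, 28, 37, 46, 66, 80, 105, 126] → cuts [0, 11, 28, 37, 46, 66, 80, 105, 126]

Pooled cuts: [0, 11, 24, 28, 37, 46, 66, 80, 94, 105, 120, 126]

Fragments:
  0→11: 11 bp
  11→24: 13 bp
  24→28: 4 bp
  28→37: 9 bp
  37→46: 9 bp
  46→66: 20 bp
  66→80: 14 bp
  80→94: 14 bp
  94→105: 11 bp
  105→120: 15 bp
  120→126: 6 bp
  126→0 (wrap): 137-126+0 = 11 bp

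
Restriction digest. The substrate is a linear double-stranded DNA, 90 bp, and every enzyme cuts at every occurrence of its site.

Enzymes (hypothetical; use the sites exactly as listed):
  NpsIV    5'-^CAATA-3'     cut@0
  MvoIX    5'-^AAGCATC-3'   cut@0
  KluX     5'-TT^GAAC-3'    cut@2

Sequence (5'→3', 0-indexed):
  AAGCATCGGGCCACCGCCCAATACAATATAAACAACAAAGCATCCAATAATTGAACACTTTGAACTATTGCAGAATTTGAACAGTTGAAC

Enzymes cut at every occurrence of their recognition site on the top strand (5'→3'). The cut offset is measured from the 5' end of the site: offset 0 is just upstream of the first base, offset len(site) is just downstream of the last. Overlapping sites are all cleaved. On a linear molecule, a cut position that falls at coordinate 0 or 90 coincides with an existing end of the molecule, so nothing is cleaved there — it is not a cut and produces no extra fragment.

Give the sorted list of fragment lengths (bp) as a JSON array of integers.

[4,5,7,8,8,9,14,17,18]

Per-enzyme occurrences:
  NpsIV CAATA/0: at [18, 23, 44] ⇒ [18, 23, 44]
  MvoIX AAGCATC/0: at [0, 37] ⇒ [37] (position 0 is a terminus of the linear molecule — no cut)
  KluX TTGAAC/2: at [50, 59, 76, 84] ⇒ [52, 61, 78, 86]

Pooled cuts: [18, 23, 37, 44, 52, 61, 78, 86]

Fragment lengths:
  [0,18): 18 bp
  [18,23): 5 bp
  [23,37): 14 bp
  [37,44): 7 bp
  [44,52): 8 bp
  [52,61): 9 bp
  [61,78): 17 bp
  [78,86): 8 bp
  [86,90): 4 bp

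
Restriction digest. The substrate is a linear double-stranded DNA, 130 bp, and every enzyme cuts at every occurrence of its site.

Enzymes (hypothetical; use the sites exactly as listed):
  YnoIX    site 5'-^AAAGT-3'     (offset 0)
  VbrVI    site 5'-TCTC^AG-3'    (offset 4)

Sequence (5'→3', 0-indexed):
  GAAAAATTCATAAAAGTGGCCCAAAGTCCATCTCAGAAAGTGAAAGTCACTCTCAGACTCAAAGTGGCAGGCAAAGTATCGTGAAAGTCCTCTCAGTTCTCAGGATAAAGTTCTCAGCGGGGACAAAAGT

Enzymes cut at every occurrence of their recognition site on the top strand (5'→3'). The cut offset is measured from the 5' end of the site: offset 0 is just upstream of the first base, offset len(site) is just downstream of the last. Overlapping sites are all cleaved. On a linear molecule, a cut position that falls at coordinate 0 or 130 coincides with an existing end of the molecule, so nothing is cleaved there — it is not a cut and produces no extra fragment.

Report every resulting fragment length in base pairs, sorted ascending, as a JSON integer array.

Per-enzyme occurrences:
  YnoIX (AAAGT, off=0): starts [12, 22, 36, 42, 60, 72, 83, 106, 125] → cuts [12, 22, 36, 42, 60, 72, 83, 106, 125]
  VbrVI (TCTCAG, off=4): starts [30, 50, 90, 97, 111] → cuts [34, 54, 94, 101, 115]

Pooled cuts: [12, 22, 34, 36, 42, 54, 60, 72, 83, 94, 101, 106, 115, 125]

Fragments:
  [0,12): 12 bp
  [12,22): 10 bp
  [22,34): 12 bp
  [34,36): 2 bp
  [36,42): 6 bp
  [42,54): 12 bp
  [54,60): 6 bp
  [60,72): 12 bp
  [72,83): 11 bp
  [83,94): 11 bp
  [94,101): 7 bp
  [101,106): 5 bp
  [106,115): 9 bp
  [115,125): 10 bp
  [125,130): 5 bp

[2,5,5,6,6,7,9,10,10,11,11,12,12,12,12]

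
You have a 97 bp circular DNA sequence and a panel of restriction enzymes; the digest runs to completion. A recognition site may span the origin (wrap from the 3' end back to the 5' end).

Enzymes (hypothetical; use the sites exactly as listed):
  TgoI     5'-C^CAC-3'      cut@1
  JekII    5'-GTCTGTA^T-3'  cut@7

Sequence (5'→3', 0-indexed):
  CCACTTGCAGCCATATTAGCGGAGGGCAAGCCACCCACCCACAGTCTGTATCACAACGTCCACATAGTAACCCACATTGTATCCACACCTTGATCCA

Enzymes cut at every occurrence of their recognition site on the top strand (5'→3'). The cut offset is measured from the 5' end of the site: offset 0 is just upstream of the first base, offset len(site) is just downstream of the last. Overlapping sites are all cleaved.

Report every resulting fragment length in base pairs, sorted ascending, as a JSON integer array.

[3,4,4,10,11,11,12,12,30]

Site scan:
  TgoI CCAC/1: at [0, 30, 34, 38, 59, 71, 82, 94] ⇒ [1, 31, 35, 39, 60, 72, 83, 95]
  JekII GTCTGTAT/7: at [43] ⇒ [50]

All cut coordinates (distinct, sorted): [1, 31, 35, 39, 50, 60, 72, 83, 95]

Fragments:
  1→31: 30 bp
  31→35: 4 bp
  35→39: 4 bp
  39→50: 11 bp
  50→60: 10 bp
  60→72: 12 bp
  72→83: 11 bp
  83→95: 12 bp
  95→1 (wrap): 97-95+1 = 3 bp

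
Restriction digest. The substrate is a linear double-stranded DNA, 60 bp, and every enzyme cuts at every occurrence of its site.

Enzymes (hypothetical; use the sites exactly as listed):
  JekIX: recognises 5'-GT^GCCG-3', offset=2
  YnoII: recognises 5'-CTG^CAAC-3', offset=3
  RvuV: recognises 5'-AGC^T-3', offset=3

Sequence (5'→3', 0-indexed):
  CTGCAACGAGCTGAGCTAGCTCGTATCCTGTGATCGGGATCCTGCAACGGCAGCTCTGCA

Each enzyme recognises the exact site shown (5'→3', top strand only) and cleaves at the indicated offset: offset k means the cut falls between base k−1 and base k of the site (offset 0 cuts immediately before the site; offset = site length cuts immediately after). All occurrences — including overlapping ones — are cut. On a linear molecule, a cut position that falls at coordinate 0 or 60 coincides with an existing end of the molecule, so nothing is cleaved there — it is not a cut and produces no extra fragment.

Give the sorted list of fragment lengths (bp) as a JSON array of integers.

Site scan:
  JekIX (GTGCCG, off=2): no sites
  YnoII (CTGCAAC, off=3): starts [0, 41] → cuts [3, 44]
  RvuV (AGCT, off=3): starts [8, 13, 17, 51] → cuts [11, 16, 20, 54]

All cut coordinates (distinct, sorted): [3, 11, 16, 20, 44, 54]

Fragments:
  [0,3): 3 bp
  [3,11): 8 bp
  [11,16): 5 bp
  [16,20): 4 bp
  [20,44): 24 bp
  [44,54): 10 bp
  [54,60): 6 bp

[3,4,5,6,8,10,24]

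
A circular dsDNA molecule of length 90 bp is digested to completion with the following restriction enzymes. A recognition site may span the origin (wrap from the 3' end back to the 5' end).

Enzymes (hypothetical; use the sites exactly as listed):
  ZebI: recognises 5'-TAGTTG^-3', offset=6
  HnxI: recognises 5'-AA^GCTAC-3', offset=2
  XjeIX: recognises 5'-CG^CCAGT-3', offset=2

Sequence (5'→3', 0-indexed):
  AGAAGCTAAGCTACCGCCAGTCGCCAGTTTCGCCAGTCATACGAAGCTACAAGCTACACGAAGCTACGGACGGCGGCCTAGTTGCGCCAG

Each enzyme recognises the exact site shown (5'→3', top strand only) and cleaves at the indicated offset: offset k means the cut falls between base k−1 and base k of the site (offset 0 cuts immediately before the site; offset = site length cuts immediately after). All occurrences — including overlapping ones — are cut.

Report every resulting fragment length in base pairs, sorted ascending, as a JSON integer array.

[7,7,7,9,10,13,15,22]

Per-enzyme occurrences:
  ZebI (TAGTTG, off=6): starts [78] → cuts [84]
  HnxI (AAGCTAC, off=2): starts [7, 43, 50, 60] → cuts [9, 45, 52, 62]
  XjeIX (CGCCAGT, off=2): starts [14, 21, 30] → cuts [16, 23, 32]

Pooled cuts: [9, 16, 23, 32, 45, 52, 62, 84]

Fragment lengths:
  9→16: 7 bp
  16→23: 7 bp
  23→32: 9 bp
  32→45: 13 bp
  45→52: 7 bp
  52→62: 10 bp
  62→84: 22 bp
  84→9 (wrap): 90-84+9 = 15 bp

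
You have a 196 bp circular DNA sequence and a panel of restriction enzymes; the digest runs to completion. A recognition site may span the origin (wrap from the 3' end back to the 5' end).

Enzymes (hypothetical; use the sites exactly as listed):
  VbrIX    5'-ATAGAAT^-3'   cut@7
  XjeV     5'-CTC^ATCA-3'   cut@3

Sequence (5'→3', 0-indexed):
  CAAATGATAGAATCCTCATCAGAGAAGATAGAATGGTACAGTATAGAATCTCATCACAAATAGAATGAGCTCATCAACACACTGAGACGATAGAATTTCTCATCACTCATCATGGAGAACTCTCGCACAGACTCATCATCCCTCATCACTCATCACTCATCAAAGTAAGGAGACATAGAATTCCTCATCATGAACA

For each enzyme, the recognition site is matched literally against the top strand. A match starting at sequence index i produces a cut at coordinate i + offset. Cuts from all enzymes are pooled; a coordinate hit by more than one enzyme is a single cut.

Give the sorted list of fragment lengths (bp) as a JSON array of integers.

[3,4,5,5,6,7,7,7,10,14,15,17,23,23,24,26]

Site scan:
  VbrIX (ATAGAAT, off=7): starts [6, 27, 42, 59, 89, 174] → cuts [13, 34, 49, 66, 96, 181]
  XjeV (CTCATCA, off=3): starts [14, 49, 69, 98, 105, 131, 141, 148, 155, 183] → cuts [17, 52, 72, 101, 108, 134, 144, 151, 158, 186]

All cut coordinates (distinct, sorted): [13, 17, 34, 49, 52, 66, 72, 96, 101, 108, 134, 144, 151, 158, 181, 186]

Fragment lengths:
  13→17: 4 bp
  17→34: 17 bp
  34→49: 15 bp
  49→52: 3 bp
  52→66: 14 bp
  66→72: 6 bp
  72→96: 24 bp
  96→101: 5 bp
  101→108: 7 bp
  108→134: 26 bp
  134→144: 10 bp
  144→151: 7 bp
  151→158: 7 bp
  158→181: 23 bp
  181→186: 5 bp
  186→13 (wrap): 196-186+13 = 23 bp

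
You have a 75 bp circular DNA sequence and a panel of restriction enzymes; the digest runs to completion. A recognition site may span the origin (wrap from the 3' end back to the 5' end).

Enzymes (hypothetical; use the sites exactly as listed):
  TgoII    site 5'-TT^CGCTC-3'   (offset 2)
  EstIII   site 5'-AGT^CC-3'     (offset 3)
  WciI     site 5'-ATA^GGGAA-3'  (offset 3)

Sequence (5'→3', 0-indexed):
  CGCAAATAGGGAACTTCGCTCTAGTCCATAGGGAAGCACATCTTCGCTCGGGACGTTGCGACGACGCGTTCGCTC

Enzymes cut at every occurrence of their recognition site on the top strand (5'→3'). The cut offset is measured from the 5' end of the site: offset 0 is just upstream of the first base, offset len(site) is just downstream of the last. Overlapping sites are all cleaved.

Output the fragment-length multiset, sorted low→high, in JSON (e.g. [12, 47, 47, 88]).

[5,8,9,13,14,26]

Site scan:
  TgoII (TTCGCTC, off=2): starts [14, 42, 68] → cuts [16, 44, 70]
  EstIII (AGTCC, off=3): starts [22] → cuts [25]
  WciI (ATAGGGAA, off=3): starts [5, 27] → cuts [8, 30]

Pooled cuts: [8, 16, 25, 30, 44, 70]

Fragments:
  8→16: 8 bp
  16→25: 9 bp
  25→30: 5 bp
  30→44: 14 bp
  44→70: 26 bp
  70→8 (wrap): 75-70+8 = 13 bp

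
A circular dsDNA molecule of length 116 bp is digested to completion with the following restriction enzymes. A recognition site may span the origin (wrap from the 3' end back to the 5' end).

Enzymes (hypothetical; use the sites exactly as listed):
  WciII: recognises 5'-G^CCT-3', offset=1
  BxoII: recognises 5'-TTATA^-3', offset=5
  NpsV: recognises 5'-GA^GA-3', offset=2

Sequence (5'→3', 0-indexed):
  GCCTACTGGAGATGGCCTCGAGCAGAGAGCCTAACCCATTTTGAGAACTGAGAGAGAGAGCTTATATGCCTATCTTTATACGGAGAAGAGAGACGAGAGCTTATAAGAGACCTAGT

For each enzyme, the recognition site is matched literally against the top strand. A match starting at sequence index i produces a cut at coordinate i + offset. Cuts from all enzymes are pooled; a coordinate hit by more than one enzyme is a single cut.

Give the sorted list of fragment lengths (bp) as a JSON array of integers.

[2,2,2,2,2,3,3,4,5,5,5,7,9,9,9,9,11,12,15]

Per-enzyme occurrences:
  WciII GCCT/1: at [0, 14, 28, 67] ⇒ [1, 15, 29, 68]
  BxoII TTATA/5: at [61, 75, 100] ⇒ [66, 80, 105]
  NpsV GAGA/2: at [8, 24, 42, 49, 51, 53, 55, 82, 87, 89, 94, 106] ⇒ [10, 26, 44, 51, 53, 55, 57, 84, 89, 91, 96, 108]

All cut coordinates (distinct, sorted): [1, 10, 15, 26, 29, 44, 51, 53, 55, 57, 66, 68, 80, 84, 89, 91, 96, 105, 108]

Fragment lengths:
  1→10: 9 bp
  10→15: 5 bp
  15→26: 11 bp
  26→29: 3 bp
  29→44: 15 bp
  44→51: 7 bp
  51→53: 2 bp
  53→55: 2 bp
  55→57: 2 bp
  57→66: 9 bp
  66→68: 2 bp
  68→80: 12 bp
  80→84: 4 bp
  84→89: 5 bp
  89→91: 2 bp
  91→96: 5 bp
  96→105: 9 bp
  105→108: 3 bp
  108→1 (wrap): 116-108+1 = 9 bp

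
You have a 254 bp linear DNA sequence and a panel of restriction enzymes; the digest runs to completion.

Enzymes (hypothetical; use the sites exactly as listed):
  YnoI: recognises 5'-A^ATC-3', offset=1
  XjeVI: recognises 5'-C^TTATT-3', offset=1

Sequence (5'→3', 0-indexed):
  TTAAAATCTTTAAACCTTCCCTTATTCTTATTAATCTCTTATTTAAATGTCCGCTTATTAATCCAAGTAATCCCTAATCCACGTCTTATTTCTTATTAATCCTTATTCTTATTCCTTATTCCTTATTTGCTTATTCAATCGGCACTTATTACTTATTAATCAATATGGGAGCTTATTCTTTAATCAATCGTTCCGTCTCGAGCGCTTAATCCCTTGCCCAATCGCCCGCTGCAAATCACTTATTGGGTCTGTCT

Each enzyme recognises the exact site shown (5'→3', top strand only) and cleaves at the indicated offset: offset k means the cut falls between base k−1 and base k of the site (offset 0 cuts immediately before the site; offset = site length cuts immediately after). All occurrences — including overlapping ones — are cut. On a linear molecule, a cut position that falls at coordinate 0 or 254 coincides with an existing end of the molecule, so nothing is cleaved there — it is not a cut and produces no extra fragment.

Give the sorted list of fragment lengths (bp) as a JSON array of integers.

Per-enzyme occurrences:
  YnoI AATC/1: at [4, 32, 59, 68, 75, 97, 136, 157, 181, 185, 207, 219, 233] ⇒ [5, 33, 60, 69, 76, 98, 137, 158, 182, 186, 208, 220, 234]
  XjeVI CTTATT/1: at [20, 26, 37, 53, 84, 91, 101, 107, 114, 121, 129, 144, 151, 171, 238] ⇒ [21, 27, 38, 54, 85, 92, 102, 108, 115, 122, 130, 145, 152, 172, 239]

All cut coordinates (distinct, sorted): [5, 21, 27, 33, 38, 54, 60, 69, 76, 85, 92, 98, 102, 108, 115, 122, 130, 137, 145, 152, 158, 172, 182, 186, 208, 220, 234, 239]

Fragment lengths:
  [0,5): 5 bp
  [5,21): 16 bp
  [21,27): 6 bp
  [27,33): 6 bp
  [33,38): 5 bp
  [38,54): 16 bp
  [54,60): 6 bp
  [60,69): 9 bp
  [69,76): 7 bp
  [76,85): 9 bp
  [85,92): 7 bp
  [92,98): 6 bp
  [98,102): 4 bp
  [102,108): 6 bp
  [108,115): 7 bp
  [115,122): 7 bp
  [122,130): 8 bp
  [130,137): 7 bp
  [137,145): 8 bp
  [145,152): 7 bp
  [152,158): 6 bp
  [158,172): 14 bp
  [172,182): 10 bp
  [182,186): 4 bp
  [186,208): 22 bp
  [208,220): 12 bp
  [220,234): 14 bp
  [234,239): 5 bp
  [239,254): 15 bp

[4,4,5,5,5,6,6,6,6,6,6,7,7,7,7,7,7,8,8,9,9,10,12,14,14,15,16,16,22]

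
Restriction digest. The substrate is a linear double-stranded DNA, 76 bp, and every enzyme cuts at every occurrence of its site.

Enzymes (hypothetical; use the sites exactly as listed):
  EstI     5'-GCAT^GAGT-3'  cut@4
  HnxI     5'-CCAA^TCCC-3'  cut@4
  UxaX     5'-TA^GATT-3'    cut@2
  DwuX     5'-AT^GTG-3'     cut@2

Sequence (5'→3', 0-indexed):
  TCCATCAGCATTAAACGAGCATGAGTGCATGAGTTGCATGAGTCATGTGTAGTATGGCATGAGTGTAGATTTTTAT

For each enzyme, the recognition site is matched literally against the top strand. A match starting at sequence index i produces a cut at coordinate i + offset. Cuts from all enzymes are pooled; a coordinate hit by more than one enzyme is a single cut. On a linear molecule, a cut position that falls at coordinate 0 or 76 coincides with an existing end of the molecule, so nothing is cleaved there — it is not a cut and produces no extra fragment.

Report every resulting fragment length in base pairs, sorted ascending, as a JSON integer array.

[7,7,8,9,9,14,22]

Scan for sites:
  EstI (GCATGAGT, off=4): starts [18, 26, 35, 56] → cuts [22, 30, 39, 60]
  HnxI (CCAATCCC, off=4): no sites
  UxaX (TAGATT, off=2): starts [65] → cuts [67]
  DwuX (ATGTG, off=2): starts [44] → cuts [46]

All cut coordinates (distinct, sorted): [22, 30, 39, 46, 60, 67]

Fragment lengths:
  [0,22): 22 bp
  [22,30): 8 bp
  [30,39): 9 bp
  [39,46): 7 bp
  [46,60): 14 bp
  [60,67): 7 bp
  [67,76): 9 bp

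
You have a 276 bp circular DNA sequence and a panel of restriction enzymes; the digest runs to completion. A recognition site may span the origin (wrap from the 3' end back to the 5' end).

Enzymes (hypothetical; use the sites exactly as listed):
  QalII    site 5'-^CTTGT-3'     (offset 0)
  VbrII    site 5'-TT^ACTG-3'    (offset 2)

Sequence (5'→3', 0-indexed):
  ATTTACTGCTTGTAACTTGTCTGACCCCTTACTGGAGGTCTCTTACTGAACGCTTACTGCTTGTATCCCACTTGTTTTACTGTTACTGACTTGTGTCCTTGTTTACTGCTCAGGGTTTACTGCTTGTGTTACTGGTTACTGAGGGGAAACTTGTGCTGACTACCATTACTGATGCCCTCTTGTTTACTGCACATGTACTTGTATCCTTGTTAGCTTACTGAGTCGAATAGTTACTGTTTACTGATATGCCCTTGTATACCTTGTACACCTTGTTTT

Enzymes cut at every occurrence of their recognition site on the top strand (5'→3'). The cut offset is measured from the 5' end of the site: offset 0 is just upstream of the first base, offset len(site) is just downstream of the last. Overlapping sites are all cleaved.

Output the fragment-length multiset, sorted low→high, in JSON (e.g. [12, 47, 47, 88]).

[4,4,4,5,6,7,7,7,7,7,8,8,8,8,9,9,11,11,11,11,11,12,12,12,14,14,15,16,18]

Per-enzyme occurrences:
  QalII CTTGT/0: at [8, 15, 59, 70, 89, 97, 122, 149, 178, 197, 205, 250, 259, 268] ⇒ [8, 15, 59, 70, 89, 97, 122, 149, 178, 197, 205, 250, 259, 268]
  VbrII TTACTG/2: at [2, 28, 42, 53, 76, 82, 102, 116, 128, 135, 165, 183, 214, 230, 237] ⇒ [4, 30, 44, 55, 78, 84, 104, 118, 130, 137, 167, 185, 216, 232, 239]

All cut coordinates (distinct, sorted): [4, 8, 15, 30, 44, 55, 59, 70, 78, 84, 89, 97, 104, 118, 122, 130, 137, 149, 167, 178, 185, 197, 205, 216, 232, 239, 250, 259, 268]

Fragment lengths:
  4→8: 4 bp
  8→15: 7 bp
  15→30: 15 bp
  30→44: 14 bp
  44→55: 11 bp
  55→59: 4 bp
  59→70: 11 bp
  70→78: 8 bp
  78→84: 6 bp
  84→89: 5 bp
  89→97: 8 bp
  97→104: 7 bp
  104→118: 14 bp
  118→122: 4 bp
  122→130: 8 bp
  130→137: 7 bp
  137→149: 12 bp
  149→167: 18 bp
  167→178: 11 bp
  178→185: 7 bp
  185→197: 12 bp
  197→205: 8 bp
  205→216: 11 bp
  216→232: 16 bp
  232→239: 7 bp
  239→250: 11 bp
  250→259: 9 bp
  259→268: 9 bp
  268→4 (wrap): 276-268+4 = 12 bp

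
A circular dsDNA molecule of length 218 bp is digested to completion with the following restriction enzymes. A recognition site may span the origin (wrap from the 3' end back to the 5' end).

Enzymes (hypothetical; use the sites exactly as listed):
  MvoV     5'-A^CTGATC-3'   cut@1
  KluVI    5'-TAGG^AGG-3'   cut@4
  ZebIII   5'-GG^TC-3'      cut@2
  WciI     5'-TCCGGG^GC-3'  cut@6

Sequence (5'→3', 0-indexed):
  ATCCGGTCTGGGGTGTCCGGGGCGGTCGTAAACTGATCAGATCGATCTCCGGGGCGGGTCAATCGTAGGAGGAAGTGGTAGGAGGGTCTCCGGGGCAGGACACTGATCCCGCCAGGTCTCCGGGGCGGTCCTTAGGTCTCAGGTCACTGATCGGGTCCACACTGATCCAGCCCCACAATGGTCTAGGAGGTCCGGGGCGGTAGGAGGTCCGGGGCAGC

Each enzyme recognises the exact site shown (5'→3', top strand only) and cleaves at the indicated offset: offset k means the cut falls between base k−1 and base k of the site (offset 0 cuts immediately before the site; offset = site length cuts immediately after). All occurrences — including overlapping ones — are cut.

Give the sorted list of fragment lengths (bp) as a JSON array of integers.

[3,3,3,4,4,4,5,6,6,6,6,7,7,8,8,8,8,8,9,11,11,13,14,15,20,21]

Scan for sites:
  MvoV (ACTGATC, off=1): starts [31, 101, 145, 160] → cuts [32, 102, 146, 161]
  KluVI (TAGGAGG, off=4): starts [65, 78, 183, 200] → cuts [69, 82, 187, 204]
  ZebIII (GGTC, off=2): starts [4, 23, 56, 84, 114, 126, 134, 141, 153, 179, 188, 205] → cuts [6, 25, 58, 86, 116, 128, 136, 143, 155, 181, 190, 207]
  WciI (TCCGGGGC, off=6): starts [15, 47, 88, 118, 190, 207] → cuts [21, 53, 94, 124, 196, 213]

Pooled cuts: [6, 21, 25, 32, 53, 58, 69, 82, 86, 94, 102, 116, 124, 128, 136, 143, 146, 155, 161, 181, 187, 190, 196, 204, 207, 213]

Fragments:
  6→21: 15 bp
  21→25: 4 bp
  25→32: 7 bp
  32→53: 21 bp
  53→58: 5 bp
  58→69: 11 bp
  69→82: 13 bp
  82→86: 4 bp
  86→94: 8 bp
  94→102: 8 bp
  102→116: 14 bp
  116→124: 8 bp
  124→128: 4 bp
  128→136: 8 bp
  136→143: 7 bp
  143→146: 3 bp
  146→155: 9 bp
  155→161: 6 bp
  161→181: 20 bp
  181→187: 6 bp
  187→190: 3 bp
  190→196: 6 bp
  196→204: 8 bp
  204→207: 3 bp
  207→213: 6 bp
  213→6 (wrap): 218-213+6 = 11 bp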